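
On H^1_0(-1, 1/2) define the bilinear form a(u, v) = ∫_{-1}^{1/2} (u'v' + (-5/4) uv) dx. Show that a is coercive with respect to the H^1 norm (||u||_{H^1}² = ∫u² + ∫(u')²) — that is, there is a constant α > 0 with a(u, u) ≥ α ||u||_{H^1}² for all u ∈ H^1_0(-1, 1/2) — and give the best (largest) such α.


α = (-45 + 16*π^2)/(4*(9 + 4*π^2))

Coercivity of a(·,·) on H^1_0(-1, 1/2) means a(u, u) ≥ α ||u||_{H^1}² for every u ∈ H^1_0.
The interval has length L = 3/2, and Poincaré/coercivity depend only on L. Here a(u, u) = ∫(u')² + (-5/4)·∫u².
Here c = -5/4 < 0 with |c| < (π/L)² = 4*π^2/9, so coercivity still holds. The condition a(u,u) ≥ α||u||_{H^1}² reads (1−α)∫(u')² ≥ (α−c)∫u². Any admissible α is ≤ 1 (rapidly oscillating u have ∫u²/∫(u')² → 0), and α = 1 would force 0 ≥ (1−c)∫u², impossible since c < 1; so 1−α > 0. By the sharp Poincaré inequality on H^1_0 of an interval of length L, ∫(u')² ≥ (π/L)²∫u² with equality for the first sine mode sin(π(x−x₀)/L) (x₀ the left endpoint), so the inequality holds for all u iff (1−α)(π/L)² ≥ α − c, i.e. α ≤ ((π/L)² + c)/((π/L)² + 1) = (1 + c(L/π)²)/(1 + (L/π)²). (Direct route, valid since c ≤ 0: Poincaré gives c∫u² ≥ c(L/π)²∫(u')², so a(u,u) ≥ (1 + c(L/π)²)∫(u')², while ||u||_{H^1}² ≤ (1 + (L/π)²)∫(u')²; dividing yields the same α.) With (π/L)² = 4*π^2/9 and c = -5/4, the largest admissible constant is α = ((π/L)² + c)/((π/L)² + 1).
Simplifying, α = (-45 + 16*π^2)/(4*(9 + 4*π^2)).


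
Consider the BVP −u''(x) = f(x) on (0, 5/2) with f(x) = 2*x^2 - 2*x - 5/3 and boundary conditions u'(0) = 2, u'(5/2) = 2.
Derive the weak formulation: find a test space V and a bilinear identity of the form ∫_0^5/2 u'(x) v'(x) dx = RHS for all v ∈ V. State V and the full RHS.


V = H^1(0, 5/2) (v unrestricted at boundary; u is determined up to an additive constant); weak form: ∫_0^5/2 u'v' dx = ∫_0^5/2 (2*x^2 - 2*x - 5/3) v dx + 2·v(5/2) − 2·v(0) for all v ∈ V.

Multiply both sides by a test function v and integrate from 0 to 5/2:
  ∫_0^5/2 −u''(x) v(x) dx = ∫_0^5/2 f(x) v(x) dx.
Integrate the LHS by parts once:
  ∫_0^5/2 −u'' v dx = −[u'(x) v(x)]_0^5/2 + ∫_0^5/2 u'(x) v'(x) dx.
Thus ∫_0^5/2 u'(x) v'(x) dx = ∫_0^5/2 f(x) v(x) dx + [u'(x) v(x)]_0^5/2.
Choose V so that boundary terms are either known or forced to vanish.
u has inhomogeneous Neumann u'(0) = 2, u'(5/2) = 2. [u' v]_0^5/2 = (2)·v(5/2) − (2)·v(0) = 2·v(5/2) − 2·v(0). Take V = H^1(0, 5/2); boundary term becomes part of RHS.
Weak formulation: find u (satisfying any essential BC) such that ∫_0^5/2 u'(x) v'(x) dx = ∫_0^5/2 f v dx + 2·v(5/2) − 2·v(0) for all v ∈ V (Neumann data are natural BCs: they enter the RHS as boundary terms).
Substituting f(x) = 2*x^2 - 2*x - 5/3, the right-hand side is ∫_0^5/2 (2*x^2 - 2*x - 5/3) v dx + 2·v(5/2) − 2·v(0).
Compatibility check (pure Neumann): taking v ≡ 1 ∈ V gives 0 = ∫_0^5/2 f dx + (2) − (2), i.e. ∫_0^5/2 f dx must equal u'(0) − u'(5/2) = 0. Indeed ∫_0^5/2 (2*x^2 - 2*x - 5/3) dx = 0, so the data are compatible. The solution is then unique only up to an additive constant (fix it e.g. by requiring ∫_0^5/2 u dx = 0).


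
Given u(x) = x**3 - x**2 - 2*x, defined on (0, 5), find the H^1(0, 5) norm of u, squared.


||u||_{H^1}^2 = 58840/7

The H^1 norm (squared) on an interval (0, L) is
  ||u||_{H^1}^2 = ∫_0^L u(x)^2 dx + ∫_0^L u'(x)^2 dx.
Compute u'(x) = 3*x**2 - 2*x - 2.
Then u(x)^2 = x**6 - 2*x**5 - 3*x**4 + 4*x**3 + 4*x**2 and u'(x)^2 = 9*x**4 - 12*x**3 - 8*x**2 + 8*x + 4.
Integrate each monomial from 0 to 5 using ∫_0^5 c·x^n dx = c·5^(n+1)/(n+1):
  ∫_0^5 u(x)^2 dx = ∫_0^5 (x^6 - 2*x^5 - 3*x^4 + 4*x^3 + 4*x^2) dx. Term by term:
    ∫_0^5 x^6 dx = 78125/7;  ∫_0^5 -2*x^5 dx = -15625/3;  ∫_0^5 -3*x^4 dx = -1875;
    ∫_0^5 4*x^3 dx = 625;  ∫_0^5 4*x^2 dx = 500/3.
  Sum: 78125/7 − 15625/3 − 1875 + 625 + 500/3 = 102250/21.
  ∫_0^5 u'(x)^2 dx = ∫_0^5 (9*x^4 - 12*x^3 - 8*x^2 + 8*x + 4) dx. Term by term:
    ∫_0^5 9*x^4 dx = 5625;  ∫_0^5 -12*x^3 dx = -1875;  ∫_0^5 -8*x^2 dx = -1000/3;
    ∫_0^5 8*x dx = 100;  ∫_0^5 4 dx = 20.
  Sum: 5625 − 1875 − 1000/3 + 100 + 20 = 10610/3.
Adding: ||u||_{H^1}^2 = 102250/21 + 10610/3 = 58840/7.


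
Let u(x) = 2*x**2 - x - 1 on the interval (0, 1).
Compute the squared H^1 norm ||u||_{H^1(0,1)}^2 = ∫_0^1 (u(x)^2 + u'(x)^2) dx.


||u||_{H^1}^2 = 47/15

The H^1 norm (squared) on an interval (0, L) is
  ||u||_{H^1}^2 = ∫_0^L u(x)^2 dx + ∫_0^L u'(x)^2 dx.
Compute u'(x) = 4*x - 1.
Then u(x)^2 = 4*x**4 - 4*x**3 - 3*x**2 + 2*x + 1 and u'(x)^2 = 16*x**2 - 8*x + 1.
Integrate each monomial from 0 to 1 using ∫_0^1 c·x^n dx = c·1^(n+1)/(n+1):
  ∫_0^1 u(x)^2 dx = ∫_0^1 (4*x^4 - 4*x^3 - 3*x^2 + 2*x + 1) dx. Term by term:
    ∫_0^1 4*x^4 dx = 4/5;  ∫_0^1 -4*x^3 dx = -1;  ∫_0^1 -3*x^2 dx = -1;
    ∫_0^1 2*x dx = 1;  ∫_0^1 1 dx = 1.
  Sum: 4/5 − 1 − 1 + 1 + 1 = 4/5.
  ∫_0^1 u'(x)^2 dx = ∫_0^1 (16*x^2 - 8*x + 1) dx. Term by term:
    ∫_0^1 16*x^2 dx = 16/3;  ∫_0^1 -8*x dx = -4;  ∫_0^1 1 dx = 1.
  Sum: 16/3 − 4 + 1 = 7/3.
Adding: ||u||_{H^1}^2 = 4/5 + 7/3 = 47/15.


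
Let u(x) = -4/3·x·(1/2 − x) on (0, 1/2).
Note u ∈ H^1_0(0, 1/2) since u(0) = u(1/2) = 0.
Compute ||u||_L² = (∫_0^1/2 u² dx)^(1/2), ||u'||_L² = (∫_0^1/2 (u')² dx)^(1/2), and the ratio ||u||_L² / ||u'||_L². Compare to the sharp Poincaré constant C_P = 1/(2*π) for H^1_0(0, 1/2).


||u||_L² / ||u'||_L² = sqrt(10)/20 < C_P = 1/(2*π).

u(x) = -4/3·x·(1/2 − x), so u'(x) = 8*x/3 - 2/3.
u(x) = -4/3·x·(1/2 − x) vanishes at x = 0 and x = 1/2, so u ∈ H^1_0(0, 1/2). Differentiate via the product rule and integrate the resulting polynomials term by term.
  ∫_0^1/2 u² dx = ∫_0^1/2 (16*x^4/9 - 16*x^3/9 + 4*x^2/9) dx. Term by term:
    ∫_0^1/2 16*x^4/9 dx = 1/90;  ∫_0^1/2 -16*x^3/9 dx = -1/36;  ∫_0^1/2 4*x^2/9 dx = 1/54.
  Sum: 1/90 − 1/36 + 1/54 = 1/540.
  ∫_0^1/2 (u')² dx = ∫_0^1/2 (64*x^2/9 - 32*x/9 + 4/9) dx. Term by term:
    ∫_0^1/2 64*x^2/9 dx = 8/27;  ∫_0^1/2 -32*x/9 dx = -4/9;  ∫_0^1/2 4/9 dx = 2/9.
  Sum: 8/27 − 4/9 + 2/9 = 2/27.
∫_0^1/2 u² dx = 1/540, so ||u||_L² = sqrt(15)/90.
∫_0^1/2 (u')² dx = 2/27, so ||u'||_L² = sqrt(6)/9.
Ratio ||u||_L² / ||u'||_L² = sqrt(10)/20.
Sharp Poincaré constant on H^1_0(0, 1/2) is C_P = L/π = 1/(2*π), achieved by sin(2*π·x).
A polynomial bump cannot attain the sharp Poincaré constant (only the first sine eigenfunction does), so the ratio is strictly less than C_P, consistent with ||u||_L² ≤ C_P ||u'||_L².


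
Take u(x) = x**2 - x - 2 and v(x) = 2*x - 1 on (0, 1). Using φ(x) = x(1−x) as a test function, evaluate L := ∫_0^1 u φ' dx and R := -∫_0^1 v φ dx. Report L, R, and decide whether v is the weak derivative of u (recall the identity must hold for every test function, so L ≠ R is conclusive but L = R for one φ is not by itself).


LHS = 0, RHS = 0. Yes, v = u' weakly.

u(x) = x**2 - x - 2, classical derivative u'(x) = 2*x - 1.
φ(x) = x(1−x), so φ'(x) = 1 - 2*x.
Note φ(0) = φ(1) = 0, so the boundary term u·φ vanishes.
LHS = ∫_0^1 u(x) φ'(x) dx = ∫_0^1 (-2*x^3 + 3*x^2 + 3*x - 2) dx. Term by term:
  ∫_0^1 -2*x^3 dx = -1/2;  ∫_0^1 3*x^2 dx = 1;  ∫_0^1 3*x dx = 3/2;
  ∫_0^1 -2 dx = -2.
Sum: -1/2 + 1 + 3/2 − 2 = 0.
So LHS = 0.
∫_0^1 v(x) φ(x) dx = ∫_0^1 (-2*x^3 + 3*x^2 - x) dx. Term by term:
  ∫_0^1 -2*x^3 dx = -1/2;  ∫_0^1 3*x^2 dx = 1;  ∫_0^1 -x dx = -1/2.
Sum: -1/2 + 1 − 1/2 = 0.
So RHS = -∫_0^1 v(x) φ(x) dx = 0.
LHS = RHS, so the identity holds for this test φ.
Moreover u is smooth here and v(x) = u'(x) = 2*x - 1 pointwise, so the identity holds for every test function. Hence v is the weak derivative of u.


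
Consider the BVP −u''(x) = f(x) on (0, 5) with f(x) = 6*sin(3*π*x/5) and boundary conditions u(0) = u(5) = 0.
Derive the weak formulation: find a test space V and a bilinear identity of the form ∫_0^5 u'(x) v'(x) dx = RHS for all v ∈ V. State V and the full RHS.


V = H^1_0(0, 5) (so v(0) = v(5) = 0); weak form: ∫_0^5 u'v' dx = ∫_0^5 (6*sin(3*π*x/5)) v dx for all v ∈ V.

Multiply both sides by a test function v and integrate from 0 to 5:
  ∫_0^5 −u''(x) v(x) dx = ∫_0^5 f(x) v(x) dx.
Integrate the LHS by parts once:
  ∫_0^5 −u'' v dx = −[u'(x) v(x)]_0^5 + ∫_0^5 u'(x) v'(x) dx.
Thus ∫_0^5 u'(x) v'(x) dx = ∫_0^5 f(x) v(x) dx + [u'(x) v(x)]_0^5.
Choose V so that boundary terms are either known or forced to vanish.
u is Dirichlet: u(0) = u(5) = 0. Let V = H^1_0(0, 5); then v(0) = v(5) = 0, and [u' v]_0^5 = 0.
Weak formulation: find u (satisfying any essential BC) such that ∫_0^5 u'(x) v'(x) dx = ∫_0^5 f v dx for all v ∈ V.
Substituting f(x) = 6*sin(3*π*x/5), the right-hand side is ∫_0^5 (6*sin(3*π*x/5)) v dx.


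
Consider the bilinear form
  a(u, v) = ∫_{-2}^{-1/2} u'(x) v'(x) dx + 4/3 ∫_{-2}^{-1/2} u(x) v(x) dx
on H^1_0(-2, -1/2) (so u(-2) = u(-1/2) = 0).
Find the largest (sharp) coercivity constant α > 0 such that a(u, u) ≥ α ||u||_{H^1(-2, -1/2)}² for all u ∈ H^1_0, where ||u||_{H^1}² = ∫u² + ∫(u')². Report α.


α = 1

Coercivity of a(·,·) on H^1_0(-2, -1/2) means a(u, u) ≥ α ||u||_{H^1}² for every u ∈ H^1_0.
The interval has length L = 3/2, and Poincaré/coercivity depend only on L. Here a(u, u) = ∫(u')² + (4/3)·∫u².
Here c = 4/3 ≥ 1, so a(u,u) = ∫(u')² + c∫u² ≥ ∫(u')² + ∫u² = ||u||_{H^1}², i.e. α = 1 works. No larger α is possible: a(u,u) ≥ α||u||_{H^1}² means (1−α)∫(u')² ≥ (α−c)∫u², and for the modes u_n = sin(nπ(x−x₀)/L) (x₀ the left endpoint) one has ∫u_n²/∫(u_n')² = (L/(nπ))² → 0, so a(u_n,u_n)/||u_n||_{H^1}² → 1. Hence the optimal constant is α = 1.
Therefore α = 1.


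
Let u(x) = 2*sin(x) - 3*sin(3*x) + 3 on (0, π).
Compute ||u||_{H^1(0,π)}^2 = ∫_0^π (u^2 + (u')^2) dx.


||u||_{H^1(0,π)}^2 = 12 + 58*π

u'(x) = 2*cos(x) - 9*cos(3*x).
Expand u² and (u')² and integrate term by term on (0, π), using: for integers n ≥ 1, ∫_0^π sin²(nx) dx = ∫_0^π cos²(nx) dx = π/2; for n ≠ n', ∫_0^π sin(nx)sin(n'x) dx = ∫_0^π cos(nx)cos(n'x) dx = 0; and by product-to-sum, ∫_0^π sin(nx)cos(n'x) dx = ½∫_0^π [sin((n+n')x) + sin((n−n')x)] dx, which is 0 when n+n' is even and 2n/(n²−n'²) when n+n' is odd (it need not vanish on (0, π)). For the constant mode: ∫_0^π 1 dx = π, ∫_0^π cos(nx) dx = 0, ∫_0^π sin(nx) dx = (1−(−1)^n)/n.
  u² squared terms: (3)²·∫1 dx = 9·π = 9*π;  (-3)²·∫sin(3x)² dx = 9·π/2 = 9*π/2;  (2)²·∫sin(x)² dx = 4·π/2 = 2*π.
  u² cross terms: 2·(3)·(-3)·∫1·sin(3x) dx = -18·(2/3) = -12;  2·(3)·(2)·∫1·sin(x) dx = 12·(2) = 24;  2·(-3)·(2)·∫sin(3x)·sin(x) dx = -12·(0) = 0.
  So ∫_0^π u² dx = 9*π + 9*π/2 + 2*π − 12 + 24 + 0 = 12 + 31*π/2.
  (u')² squared terms: (-9)²·∫cos(3x)² dx = 81·π/2 = 81*π/2;  (2)²·∫cos(x)² dx = 4·π/2 = 2*π.
  (u')² cross terms: 2·(-9)·(2)·∫cos(3x)·cos(x) dx = -36·(0) = 0.
  So ∫_0^π (u')² dx = 81*π/2 + 2*π + 0 = 85*π/2.
||u||_{H^1}^2 = (12 + 31*π/2) + (85*π/2) = 12 + 58*π.


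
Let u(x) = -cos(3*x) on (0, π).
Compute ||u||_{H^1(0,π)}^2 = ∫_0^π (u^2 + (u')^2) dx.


||u||_{H^1(0,π)}^2 = 5*π

u'(x) = 3*sin(3*x).
Expand u² and (u')² and integrate term by term on (0, π), using: for integers n ≥ 1, ∫_0^π sin²(nx) dx = ∫_0^π cos²(nx) dx = π/2; for n ≠ n', ∫_0^π sin(nx)sin(n'x) dx = ∫_0^π cos(nx)cos(n'x) dx = 0; and by product-to-sum, ∫_0^π sin(nx)cos(n'x) dx = ½∫_0^π [sin((n+n')x) + sin((n−n')x)] dx, which is 0 when n+n' is even and 2n/(n²−n'²) when n+n' is odd (it need not vanish on (0, π)).
  u² squared terms: (-1)²·∫cos(3x)² dx = 1·π/2 = π/2.
  So ∫_0^π u² dx = π/2.
  (u')² squared terms: (3)²·∫sin(3x)² dx = 9·π/2 = 9*π/2.
  So ∫_0^π (u')² dx = 9*π/2.
||u||_{H^1}^2 = (π/2) + (9*π/2) = 5*π.


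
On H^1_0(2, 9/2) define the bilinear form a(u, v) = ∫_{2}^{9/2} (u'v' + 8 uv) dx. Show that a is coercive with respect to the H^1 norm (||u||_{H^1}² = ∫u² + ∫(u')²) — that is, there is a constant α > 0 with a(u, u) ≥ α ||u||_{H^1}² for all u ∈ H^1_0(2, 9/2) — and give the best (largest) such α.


α = 1

Coercivity of a(·,·) on H^1_0(2, 9/2) means a(u, u) ≥ α ||u||_{H^1}² for every u ∈ H^1_0.
The interval has length L = 5/2, and Poincaré/coercivity depend only on L. Here a(u, u) = ∫(u')² + (8)·∫u².
Here c = 8 ≥ 1, so a(u,u) = ∫(u')² + c∫u² ≥ ∫(u')² + ∫u² = ||u||_{H^1}², i.e. α = 1 works. No larger α is possible: a(u,u) ≥ α||u||_{H^1}² means (1−α)∫(u')² ≥ (α−c)∫u², and for the modes u_n = sin(nπ(x−x₀)/L) (x₀ the left endpoint) one has ∫u_n²/∫(u_n')² = (L/(nπ))² → 0, so a(u_n,u_n)/||u_n||_{H^1}² → 1. Hence the optimal constant is α = 1.
Therefore α = 1.


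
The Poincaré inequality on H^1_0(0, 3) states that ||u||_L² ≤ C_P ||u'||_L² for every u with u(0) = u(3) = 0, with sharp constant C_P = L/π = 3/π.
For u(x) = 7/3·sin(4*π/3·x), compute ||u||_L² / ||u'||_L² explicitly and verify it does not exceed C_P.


||u||_L² / ||u'||_L² = 3/(4*π) < C_P = 3/π.

u(x) = 7/3·sin(4*π/3·x), so u'(x) = 28*π*cos(4*π*x/3)/9.
Writing u(x) = A·sin(kπx/L) with A = 7/3 and k = 4, use ∫_0^L sin²(kπx/L) dx = L/2 and ∫_0^L cos²(kπx/L) dx = L/2.
u² = 49/9·sin²(4*π/3·x) and (u')² = 784*π^2/81·cos²(4*π/3·x), and each of sin², cos² integrates to L/2 = 3/2 over (0, 3).
∫_0^3 u² dx = 49/6, so ||u||_L² = 7*sqrt(6)/6.
∫_0^3 (u')² dx = 392*π^2/27, so ||u'||_L² = 14*sqrt(6)*π/9.
Ratio ||u||_L² / ||u'||_L² = 3/(4*π).
Sharp Poincaré constant on H^1_0(0, 3) is C_P = L/π = 3/π, achieved by sin(π/3·x).
This is the k = 4 harmonic; the ratio L/(kπ) is strictly less than C_P = L/π, consistent with the sharp inequality ||u||_L² ≤ C_P ||u'||_L².


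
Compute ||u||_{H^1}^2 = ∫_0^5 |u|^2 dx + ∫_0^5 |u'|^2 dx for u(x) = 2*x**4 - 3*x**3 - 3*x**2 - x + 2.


||u||_{H^1}^2 = 40618250/63

The H^1 norm (squared) on an interval (0, L) is
  ||u||_{H^1}^2 = ∫_0^L u(x)^2 dx + ∫_0^L u'(x)^2 dx.
Compute u'(x) = 8*x**3 - 9*x**2 - 6*x - 1.
Then u(x)^2 = 4*x**8 - 12*x**7 - 3*x**6 + 14*x**5 + 23*x**4 - 6*x**3 - 11*x**2 - 4*x + 4 and u'(x)^2 = 64*x**6 - 144*x**5 - 15*x**4 + 92*x**3 + 54*x**2 + 12*x + 1.
Integrate each monomial from 0 to 5 using ∫_0^5 c·x^n dx = c·5^(n+1)/(n+1):
  ∫_0^5 u(x)^2 dx = ∫_0^5 (4*x^8 - 12*x^7 - 3*x^6 + 14*x^5 + 23*x^4 - 6*x^3 - 11*x^2 - 4*x + 4) dx. Term by term:
    ∫_0^5 4*x^8 dx = 7812500/9;  ∫_0^5 -12*x^7 dx = -1171875/2;  ∫_0^5 -3*x^6 dx = -234375/7;
    ∫_0^5 14*x^5 dx = 109375/3;  ∫_0^5 23*x^4 dx = 14375;  ∫_0^5 -6*x^3 dx = -1875/2;
    ∫_0^5 -11*x^2 dx = -1375/3;  ∫_0^5 -4*x dx = -50;  ∫_0^5 4 dx = 20.
  Sum: 7812500/9 − 1171875/2 − 234375/7 + 109375/3 + 14375 − 1875/2 − 1375/3 − 50 + 20 = 18776735/63.
  ∫_0^5 u'(x)^2 dx = ∫_0^5 (64*x^6 - 144*x^5 - 15*x^4 + 92*x^3 + 54*x^2 + 12*x + 1) dx. Term by term:
    ∫_0^5 64*x^6 dx = 5000000/7;  ∫_0^5 -144*x^5 dx = -375000;  ∫_0^5 -15*x^4 dx = -9375;
    ∫_0^5 92*x^3 dx = 14375;  ∫_0^5 54*x^2 dx = 2250;  ∫_0^5 12*x dx = 150;
    ∫_0^5 1 dx = 5.
  Sum: 5000000/7 − 375000 − 9375 + 14375 + 2250 + 150 + 5 = 2426835/7.
Adding: ||u||_{H^1}^2 = 18776735/63 + 2426835/7 = 40618250/63.


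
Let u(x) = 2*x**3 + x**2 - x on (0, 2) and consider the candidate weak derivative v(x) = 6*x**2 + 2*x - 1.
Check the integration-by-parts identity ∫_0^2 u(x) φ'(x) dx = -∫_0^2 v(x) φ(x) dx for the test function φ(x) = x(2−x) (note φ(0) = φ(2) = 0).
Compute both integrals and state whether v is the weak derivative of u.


LHS = -164/15, RHS = -164/15. Yes, v = u' weakly.

u(x) = 2*x**3 + x**2 - x, classical derivative u'(x) = 6*x**2 + 2*x - 1.
φ(x) = x(2−x), so φ'(x) = 2 - 2*x.
Note φ(0) = φ(2) = 0, so the boundary term u·φ vanishes.
LHS = ∫_0^2 u(x) φ'(x) dx = ∫_0^2 (-4*x^4 + 2*x^3 + 4*x^2 - 2*x) dx. Term by term:
  ∫_0^2 -4*x^4 dx = -128/5;  ∫_0^2 2*x^3 dx = 8;  ∫_0^2 4*x^2 dx = 32/3;
  ∫_0^2 -2*x dx = -4.
Sum: -128/5 + 8 + 32/3 − 4 = -164/15.
So LHS = -164/15.
∫_0^2 v(x) φ(x) dx = ∫_0^2 (-6*x^4 + 10*x^3 + 5*x^2 - 2*x) dx. Term by term:
  ∫_0^2 -6*x^4 dx = -192/5;  ∫_0^2 10*x^3 dx = 40;  ∫_0^2 5*x^2 dx = 40/3;
  ∫_0^2 -2*x dx = -4.
Sum: -192/5 + 40 + 40/3 − 4 = 164/15.
So RHS = -∫_0^2 v(x) φ(x) dx = -164/15.
LHS = RHS, so the identity holds for this test φ.
Moreover u is smooth here and v(x) = u'(x) = 6*x**2 + 2*x - 1 pointwise, so the identity holds for every test function. Hence v is the weak derivative of u.


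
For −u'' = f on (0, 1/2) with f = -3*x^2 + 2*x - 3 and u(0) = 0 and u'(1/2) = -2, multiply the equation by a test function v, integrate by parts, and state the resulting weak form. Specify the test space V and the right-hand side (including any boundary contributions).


V = {v ∈ H^1(0, 1/2) : v(0) = 0} (test functions vanish at x = 0 where u is specified); weak form: ∫_0^1/2 u'v' dx = ∫_0^1/2 (-3*x^2 + 2*x - 3) v dx − 2·v(1/2) for all v ∈ V.

Multiply both sides by a test function v and integrate from 0 to 1/2:
  ∫_0^1/2 −u''(x) v(x) dx = ∫_0^1/2 f(x) v(x) dx.
Integrate the LHS by parts once:
  ∫_0^1/2 −u'' v dx = −[u'(x) v(x)]_0^1/2 + ∫_0^1/2 u'(x) v'(x) dx.
Thus ∫_0^1/2 u'(x) v'(x) dx = ∫_0^1/2 f(x) v(x) dx + [u'(x) v(x)]_0^1/2.
Choose V so that boundary terms are either known or forced to vanish.
Mixed BC: u(0) = 0 (Dirichlet) and u'(1/2) = -2 (Neumann). Define V = {v ∈ H^1(0, 1/2) : v(0) = 0}. Then [u' v]_0^1/2 = u'(1/2)·v(1/2) − u'(0)·0 = − 2·v(1/2).
Weak formulation: find u (satisfying any essential BC) such that ∫_0^1/2 u'(x) v'(x) dx = ∫_0^1/2 f v dx − 2·v(1/2) for all v ∈ V (Dirichlet at 0 absorbed into V; Neumann datum at x = 1/2 contributes the boundary term).
Substituting f(x) = -3*x^2 + 2*x - 3, the right-hand side is ∫_0^1/2 (-3*x^2 + 2*x - 3) v dx − 2·v(1/2).


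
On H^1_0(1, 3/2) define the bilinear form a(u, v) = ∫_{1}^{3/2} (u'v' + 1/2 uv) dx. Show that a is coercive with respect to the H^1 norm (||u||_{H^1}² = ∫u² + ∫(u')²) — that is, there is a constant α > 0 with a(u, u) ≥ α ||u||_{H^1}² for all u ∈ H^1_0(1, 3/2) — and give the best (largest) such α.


α = (1 + 8*π^2)/(2*(1 + 4*π^2))

Coercivity of a(·,·) on H^1_0(1, 3/2) means a(u, u) ≥ α ||u||_{H^1}² for every u ∈ H^1_0.
The interval has length L = 1/2, and Poincaré/coercivity depend only on L. Here a(u, u) = ∫(u')² + (1/2)·∫u².
Here 0 < c = 1/2 < 1. The condition a(u,u) ≥ α||u||_{H^1}² reads (1−α)∫(u')² ≥ (α−c)∫u². Any admissible α is ≤ 1 (rapidly oscillating u have ∫u²/∫(u')² → 0), and α = 1 would force 0 ≥ (1−c)∫u², impossible since c < 1; so 1−α > 0. By the sharp Poincaré inequality on H^1_0 of an interval of length L, ∫(u')² ≥ (π/L)²∫u² with equality for the first sine mode sin(π(x−x₀)/L) (x₀ the left endpoint), so the inequality holds for all u iff (1−α)(π/L)² ≥ α − c, i.e. α ≤ ((π/L)² + c)/((π/L)² + 1) = (1 + c(L/π)²)/(1 + (L/π)²). With (π/L)² = 4*π^2 and c = 1/2, the largest admissible constant is α = ((π/L)² + c)/((π/L)² + 1).
Simplifying, α = (1 + 8*π^2)/(2*(1 + 4*π^2)).


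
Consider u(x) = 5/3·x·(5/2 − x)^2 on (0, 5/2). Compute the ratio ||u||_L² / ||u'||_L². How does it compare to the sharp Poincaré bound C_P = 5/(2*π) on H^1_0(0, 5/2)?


||u||_L² / ||u'||_L² = 5*sqrt(14)/28 < C_P = 5/(2*π).

u(x) = 5/3·x·(5/2 − x)^2, so u'(x) = 5*x^2 - 50*x/3 + 125/12.
u(x) = 5/3·x·(5/2 − x)^2 vanishes at x = 0 and x = 5/2, so u ∈ H^1_0(0, 5/2). Differentiate via the product rule and integrate the resulting polynomials term by term.
  ∫_0^5/2 u² dx = ∫_0^5/2 (25*x^6/9 - 250*x^5/9 + 625*x^4/6 - 3125*x^3/18 + 15625*x^2/144) dx. Term by term:
    ∫_0^5/2 25*x^6/9 dx = 1953125/8064;  ∫_0^5/2 -250*x^5/9 dx = -1953125/1728;  ∫_0^5/2 625*x^4/6 dx = 390625/192;
    ∫_0^5/2 -3125*x^3/18 dx = -1953125/1152;  ∫_0^5/2 15625*x^2/144 dx = 1953125/3456.
  Sum: 1953125/8064 − 1953125/1728 + 390625/192 − 1953125/1152 + 1953125/3456 = 390625/24192.
  ∫_0^5/2 (u')² dx = ∫_0^5/2 (25*x^4 - 500*x^3/3 + 6875*x^2/18 - 3125*x/9 + 15625/144) dx. Term by term:
    ∫_0^5/2 25*x^4 dx = 15625/32;  ∫_0^5/2 -500*x^3/3 dx = -78125/48;  ∫_0^5/2 6875*x^2/18 dx = 859375/432;
    ∫_0^5/2 -3125*x/9 dx = -78125/72;  ∫_0^5/2 15625/144 dx = 78125/288.
  Sum: 15625/32 − 78125/48 + 859375/432 − 78125/72 + 78125/288 = 15625/432.
∫_0^5/2 u² dx = 390625/24192, so ||u||_L² = 625*sqrt(42)/1008.
∫_0^5/2 (u')² dx = 15625/432, so ||u'||_L² = 125*sqrt(3)/36.
Ratio ||u||_L² / ||u'||_L² = 5*sqrt(14)/28.
Sharp Poincaré constant on H^1_0(0, 5/2) is C_P = L/π = 5/(2*π), achieved by sin(2*π/5·x).
A polynomial bump cannot attain the sharp Poincaré constant (only the first sine eigenfunction does), so the ratio is strictly less than C_P, consistent with ||u||_L² ≤ C_P ||u'||_L².


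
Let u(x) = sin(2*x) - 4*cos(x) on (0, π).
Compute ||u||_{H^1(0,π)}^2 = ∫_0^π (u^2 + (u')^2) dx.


||u||_{H^1(0,π)}^2 = -64/3 + 37*π/2

u'(x) = 4*sin(x) + 2*cos(2*x).
Expand u² and (u')² and integrate term by term on (0, π), using: for integers n ≥ 1, ∫_0^π sin²(nx) dx = ∫_0^π cos²(nx) dx = π/2; for n ≠ n', ∫_0^π sin(nx)sin(n'x) dx = ∫_0^π cos(nx)cos(n'x) dx = 0; and by product-to-sum, ∫_0^π sin(nx)cos(n'x) dx = ½∫_0^π [sin((n+n')x) + sin((n−n')x)] dx, which is 0 when n+n' is even and 2n/(n²−n'²) when n+n' is odd (it need not vanish on (0, π)).
  u² squared terms: (-4)²·∫cos(x)² dx = 16·π/2 = 8*π;  (1)²·∫sin(2x)² dx = 1·π/2 = π/2.
  u² cross terms: 2·(-4)·(1)·∫cos(x)·sin(2x) dx = -8·(4/3) = -32/3.
  So ∫_0^π u² dx = 8*π + π/2 − 32/3 = -32/3 + 17*π/2.
  (u')² squared terms: (2)²·∫cos(2x)² dx = 4·π/2 = 2*π;  (4)²·∫sin(x)² dx = 16·π/2 = 8*π.
  (u')² cross terms: 2·(2)·(4)·∫cos(2x)·sin(x) dx = 16·(-2/3) = -32/3.
  So ∫_0^π (u')² dx = 2*π + 8*π − 32/3 = -32/3 + 10*π.
||u||_{H^1}^2 = (-32/3 + 17*π/2) + (-32/3 + 10*π) = -64/3 + 37*π/2.


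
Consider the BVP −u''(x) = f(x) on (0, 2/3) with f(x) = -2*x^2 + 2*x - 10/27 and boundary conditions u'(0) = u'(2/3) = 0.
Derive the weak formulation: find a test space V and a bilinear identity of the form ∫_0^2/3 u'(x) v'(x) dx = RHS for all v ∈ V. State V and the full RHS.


V = H^1(0, 2/3) (no boundary constraint on v; u is determined up to an additive constant); weak form: ∫_0^2/3 u'v' dx = ∫_0^2/3 (-2*x^2 + 2*x - 10/27) v dx for all v ∈ V.

Multiply both sides by a test function v and integrate from 0 to 2/3:
  ∫_0^2/3 −u''(x) v(x) dx = ∫_0^2/3 f(x) v(x) dx.
Integrate the LHS by parts once:
  ∫_0^2/3 −u'' v dx = −[u'(x) v(x)]_0^2/3 + ∫_0^2/3 u'(x) v'(x) dx.
Thus ∫_0^2/3 u'(x) v'(x) dx = ∫_0^2/3 f(x) v(x) dx + [u'(x) v(x)]_0^2/3.
Choose V so that boundary terms are either known or forced to vanish.
u has homogeneous Neumann: u'(0) = u'(2/3) = 0. So [u' v]_0^2/3 = 0·v(2/3) − 0·v(0) = 0 for any v; take V = H^1(0, 2/3).
Weak formulation: find u (satisfying any essential BC) such that ∫_0^2/3 u'(x) v'(x) dx = ∫_0^2/3 f v dx for all v ∈ V (homogeneous Neumann, so boundary terms vanish).
Substituting f(x) = -2*x^2 + 2*x - 10/27, the right-hand side is ∫_0^2/3 (-2*x^2 + 2*x - 10/27) v dx.
Compatibility check (pure Neumann): taking v ≡ 1 ∈ V gives 0 = ∫_0^2/3 f dx + (0) − (0), i.e. ∫_0^2/3 f dx must equal u'(0) − u'(2/3) = 0. Indeed ∫_0^2/3 (-2*x^2 + 2*x - 10/27) dx = 0, so the data are compatible. The solution is then unique only up to an additive constant (fix it e.g. by requiring ∫_0^2/3 u dx = 0).


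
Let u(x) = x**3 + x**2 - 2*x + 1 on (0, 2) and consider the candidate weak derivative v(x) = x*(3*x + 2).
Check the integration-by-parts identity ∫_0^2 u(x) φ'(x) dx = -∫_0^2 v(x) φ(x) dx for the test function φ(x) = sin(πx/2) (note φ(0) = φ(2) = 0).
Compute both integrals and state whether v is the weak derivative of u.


LHS = -24/π + 96/π^3, RHS = -32/π + 96/π^3. No, v is not the weak derivative of u.

u(x) = x**3 + x**2 - 2*x + 1, classical derivative u'(x) = 3*x**2 + 2*x - 2.
φ(x) = sin(πx/2), so φ'(x) = π*cos(π*x/2)/2.
Note φ(0) = φ(2) = 0, so the boundary term u·φ vanishes.
LHS = ∫_0^2 u(x) φ'(x) dx = ∫_0^2 (π*x^3*cos(π*x/2)/2 + π*x^2*cos(π*x/2)/2 - π*x*cos(π*x/2) + π*cos(π*x/2)/2) dx. Term by term:
  ∫_0^2 π*cos(π*x/2)/2 dx = 0;  ∫_0^2 π*x^2*cos(π*x/2)/2 dx = -8/π;  ∫_0^2 π*x^3*cos(π*x/2)/2 dx = -24/π + 96/π^3;
  ∫_0^2 -π*x*cos(π*x/2) dx = 8/π.
Sum: 0 − 8/π + -24/π + 96/π^3 + 8/π = -24/π + 96/π^3.
So LHS = -24/π + 96/π^3.
∫_0^2 v(x) φ(x) dx = ∫_0^2 (3*x^2*sin(π*x/2) + 2*x*sin(π*x/2)) dx. Term by term:
  ∫_0^2 2*x*sin(π*x/2) dx = 8/π;  ∫_0^2 3*x^2*sin(π*x/2) dx = -96/π^3 + 24/π.
Sum: 8/π + -96/π^3 + 24/π = -96/π^3 + 32/π.
So RHS = -∫_0^2 v(x) φ(x) dx = -32/π + 96/π^3.
LHS − RHS = 8/π ≠ 0, so the identity fails.
(For a valid weak derivative the identity must hold for EVERY test function, in particular this one. The failure shows v is NOT the weak derivative of u.)
Correct weak derivative would be u'(x) = 3*x**2 + 2*x - 2.


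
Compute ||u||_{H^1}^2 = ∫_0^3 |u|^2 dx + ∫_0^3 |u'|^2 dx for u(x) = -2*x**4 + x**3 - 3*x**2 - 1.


||u||_{H^1}^2 = 141549/5

The H^1 norm (squared) on an interval (0, L) is
  ||u||_{H^1}^2 = ∫_0^L u(x)^2 dx + ∫_0^L u'(x)^2 dx.
Compute u'(x) = -8*x**3 + 3*x**2 - 6*x.
Then u(x)^2 = 4*x**8 - 4*x**7 + 13*x**6 - 6*x**5 + 13*x**4 - 2*x**3 + 6*x**2 + 1 and u'(x)^2 = 64*x**6 - 48*x**5 + 105*x**4 - 36*x**3 + 36*x**2.
Integrate each monomial from 0 to 3 using ∫_0^3 c·x^n dx = c·3^(n+1)/(n+1):
  ∫_0^3 u(x)^2 dx = ∫_0^3 (4*x^8 - 4*x^7 + 13*x^6 - 6*x^5 + 13*x^4 - 2*x^3 + 6*x^2 + 1) dx. Term by term:
    ∫_0^3 4*x^8 dx = 8748;  ∫_0^3 -4*x^7 dx = -6561/2;  ∫_0^3 13*x^6 dx = 28431/7;
    ∫_0^3 -6*x^5 dx = -729;  ∫_0^3 13*x^4 dx = 3159/5;  ∫_0^3 -2*x^3 dx = -81/2;
    ∫_0^3 6*x^2 dx = 54;  ∫_0^3 1 dx = 3.
  Sum: 8748 − 6561/2 + 28431/7 − 729 + 3159/5 − 81/2 + 54 + 3 = 330693/35.
  ∫_0^3 u'(x)^2 dx = ∫_0^3 (64*x^6 - 48*x^5 + 105*x^4 - 36*x^3 + 36*x^2) dx. Term by term:
    ∫_0^3 64*x^6 dx = 139968/7;  ∫_0^3 -48*x^5 dx = -5832;  ∫_0^3 105*x^4 dx = 5103;
    ∫_0^3 -36*x^3 dx = -729;  ∫_0^3 36*x^2 dx = 324.
  Sum: 139968/7 − 5832 + 5103 − 729 + 324 = 132030/7.
Adding: ||u||_{H^1}^2 = 330693/35 + 132030/7 = 141549/5.


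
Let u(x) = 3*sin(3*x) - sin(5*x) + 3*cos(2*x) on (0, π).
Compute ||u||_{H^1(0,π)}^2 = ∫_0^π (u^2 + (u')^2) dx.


||u||_{H^1(0,π)}^2 = 656/7 + 161*π/2

u'(x) = -6*sin(2*x) + 9*cos(3*x) - 5*cos(5*x).
Expand u² and (u')² and integrate term by term on (0, π), using: for integers n ≥ 1, ∫_0^π sin²(nx) dx = ∫_0^π cos²(nx) dx = π/2; for n ≠ n', ∫_0^π sin(nx)sin(n'x) dx = ∫_0^π cos(nx)cos(n'x) dx = 0; and by product-to-sum, ∫_0^π sin(nx)cos(n'x) dx = ½∫_0^π [sin((n+n')x) + sin((n−n')x)] dx, which is 0 when n+n' is even and 2n/(n²−n'²) when n+n' is odd (it need not vanish on (0, π)).
  u² squared terms: (-1)²·∫sin(5x)² dx = 1·π/2 = π/2;  (3)²·∫cos(2x)² dx = 9·π/2 = 9*π/2;  (3)²·∫sin(3x)² dx = 9·π/2 = 9*π/2.
  u² cross terms: 2·(-1)·(3)·∫sin(5x)·cos(2x) dx = -6·(10/21) = -20/7;  2·(-1)·(3)·∫sin(5x)·sin(3x) dx = -6·(0) = 0;  2·(3)·(3)·∫cos(2x)·sin(3x) dx = 18·(6/5) = 108/5.
  So ∫_0^π u² dx = π/2 + 9*π/2 + 9*π/2 − 20/7 + 0 + 108/5 = 656/35 + 19*π/2.
  (u')² squared terms: (-6)²·∫sin(2x)² dx = 36·π/2 = 18*π;  (-5)²·∫cos(5x)² dx = 25·π/2 = 25*π/2;  (9)²·∫cos(3x)² dx = 81·π/2 = 81*π/2.
  (u')² cross terms: 2·(-6)·(-5)·∫sin(2x)·cos(5x) dx = 60·(-4/21) = -80/7;  2·(-6)·(9)·∫sin(2x)·cos(3x) dx = -108·(-4/5) = 432/5;  2·(-5)·(9)·∫cos(5x)·cos(3x) dx = -90·(0) = 0.
  So ∫_0^π (u')² dx = 18*π + 25*π/2 + 81*π/2 − 80/7 + 432/5 + 0 = 2624/35 + 71*π.
||u||_{H^1}^2 = (656/35 + 19*π/2) + (2624/35 + 71*π) = 656/7 + 161*π/2.


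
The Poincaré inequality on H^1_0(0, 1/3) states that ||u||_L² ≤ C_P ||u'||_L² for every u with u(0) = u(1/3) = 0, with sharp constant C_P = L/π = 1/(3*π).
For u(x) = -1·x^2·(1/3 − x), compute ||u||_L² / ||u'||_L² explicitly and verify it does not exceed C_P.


||u||_L² / ||u'||_L² = sqrt(14)/42 < C_P = 1/(3*π).

u(x) = -1·x^2·(1/3 − x), so u'(x) = x*(9*x - 2)/3.
u(x) = -1·x^2·(1/3 − x) vanishes at x = 0 and x = 1/3, so u ∈ H^1_0(0, 1/3). Differentiate via the product rule and integrate the resulting polynomials term by term.
  ∫_0^1/3 u² dx = ∫_0^1/3 (x^6 - 2*x^5/3 + x^4/9) dx. Term by term:
    ∫_0^1/3 x^6 dx = 1/15309;  ∫_0^1/3 -2*x^5/3 dx = -1/6561;  ∫_0^1/3 x^4/9 dx = 1/10935.
  Sum: 1/15309 − 1/6561 + 1/10935 = 1/229635.
  ∫_0^1/3 (u')² dx = ∫_0^1/3 (9*x^4 - 4*x^3 + 4*x^2/9) dx. Term by term:
    ∫_0^1/3 9*x^4 dx = 1/135;  ∫_0^1/3 -4*x^3 dx = -1/81;  ∫_0^1/3 4*x^2/9 dx = 4/729.
  Sum: 1/135 − 1/81 + 4/729 = 2/3645.
∫_0^1/3 u² dx = 1/229635, so ||u||_L² = sqrt(35)/2835.
∫_0^1/3 (u')² dx = 2/3645, so ||u'||_L² = sqrt(10)/135.
Ratio ||u||_L² / ||u'||_L² = sqrt(14)/42.
Sharp Poincaré constant on H^1_0(0, 1/3) is C_P = L/π = 1/(3*π), achieved by sin(3*π·x).
A polynomial bump cannot attain the sharp Poincaré constant (only the first sine eigenfunction does), so the ratio is strictly less than C_P, consistent with ||u||_L² ≤ C_P ||u'||_L².


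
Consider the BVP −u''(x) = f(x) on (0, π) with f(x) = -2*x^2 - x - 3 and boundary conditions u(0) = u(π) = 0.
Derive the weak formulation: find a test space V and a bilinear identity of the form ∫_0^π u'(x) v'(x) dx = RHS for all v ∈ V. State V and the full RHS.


V = H^1_0(0, π) (so v(0) = v(π) = 0); weak form: ∫_0^π u'v' dx = ∫_0^π (-2*x^2 - x - 3) v dx for all v ∈ V.

Multiply both sides by a test function v and integrate from 0 to π:
  ∫_0^π −u''(x) v(x) dx = ∫_0^π f(x) v(x) dx.
Integrate the LHS by parts once:
  ∫_0^π −u'' v dx = −[u'(x) v(x)]_0^π + ∫_0^π u'(x) v'(x) dx.
Thus ∫_0^π u'(x) v'(x) dx = ∫_0^π f(x) v(x) dx + [u'(x) v(x)]_0^π.
Choose V so that boundary terms are either known or forced to vanish.
u is Dirichlet: u(0) = u(π) = 0. Let V = H^1_0(0, π); then v(0) = v(π) = 0, and [u' v]_0^π = 0.
Weak formulation: find u (satisfying any essential BC) such that ∫_0^π u'(x) v'(x) dx = ∫_0^π f v dx for all v ∈ V.
Substituting f(x) = -2*x^2 - x - 3, the right-hand side is ∫_0^π (-2*x^2 - x - 3) v dx.


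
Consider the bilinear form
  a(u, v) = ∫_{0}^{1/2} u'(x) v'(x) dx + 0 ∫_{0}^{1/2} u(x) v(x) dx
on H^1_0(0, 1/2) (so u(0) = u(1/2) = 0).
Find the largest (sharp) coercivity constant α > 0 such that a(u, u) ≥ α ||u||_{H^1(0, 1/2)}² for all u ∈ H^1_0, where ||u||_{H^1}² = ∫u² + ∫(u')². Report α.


α = 4*π^2/(1 + 4*π^2)

Coercivity of a(·,·) on H^1_0(0, 1/2) means a(u, u) ≥ α ||u||_{H^1}² for every u ∈ H^1_0.
The interval has length L = 1/2, and Poincaré/coercivity depend only on L. Here a(u, u) = ∫(u')² + (0)·∫u².
Here c = 0, so a(u,u) = ∫(u')² alone. The condition a(u,u) ≥ α||u||_{H^1}² reads (1−α)∫(u')² ≥ (α−c)∫u². Any admissible α is ≤ 1 (rapidly oscillating u have ∫u²/∫(u')² → 0), and α = 1 would force 0 ≥ (1−c)∫u², impossible since c < 1; so 1−α > 0. By the sharp Poincaré inequality on H^1_0 of an interval of length L, ∫(u')² ≥ (π/L)²∫u² with equality for the first sine mode sin(π(x−x₀)/L) (x₀ the left endpoint), so the inequality holds for all u iff (1−α)(π/L)² ≥ α − c, i.e. α ≤ ((π/L)² + c)/((π/L)² + 1) = (1 + c(L/π)²)/(1 + (L/π)²). (Direct route, valid since c ≤ 0: Poincaré gives c∫u² ≥ c(L/π)²∫(u')², so a(u,u) ≥ (1 + c(L/π)²)∫(u')², while ||u||_{H^1}² ≤ (1 + (L/π)²)∫(u')²; dividing yields the same α.) With (π/L)² = 4*π^2 and c = 0, the largest admissible constant is α = ((π/L)² + c)/((π/L)² + 1).
Simplifying, α = 4*π^2/(1 + 4*π^2).


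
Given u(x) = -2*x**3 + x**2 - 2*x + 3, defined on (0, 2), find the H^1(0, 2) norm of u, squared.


||u||_{H^1}^2 = 5162/21

The H^1 norm (squared) on an interval (0, L) is
  ||u||_{H^1}^2 = ∫_0^L u(x)^2 dx + ∫_0^L u'(x)^2 dx.
Compute u'(x) = -6*x**2 + 2*x - 2.
Then u(x)^2 = 4*x**6 - 4*x**5 + 9*x**4 - 16*x**3 + 10*x**2 - 12*x + 9 and u'(x)^2 = 36*x**4 - 24*x**3 + 28*x**2 - 8*x + 4.
Integrate each monomial from 0 to 2 using ∫_0^2 c·x^n dx = c·2^(n+1)/(n+1):
  ∫_0^2 u(x)^2 dx = ∫_0^2 (4*x^6 - 4*x^5 + 9*x^4 - 16*x^3 + 10*x^2 - 12*x + 9) dx. Term by term:
    ∫_0^2 4*x^6 dx = 512/7;  ∫_0^2 -4*x^5 dx = -128/3;  ∫_0^2 9*x^4 dx = 288/5;
    ∫_0^2 -16*x^3 dx = -64;  ∫_0^2 10*x^2 dx = 80/3;  ∫_0^2 -12*x dx = -24;
    ∫_0^2 9 dx = 18.
  Sum: 512/7 − 128/3 + 288/5 − 64 + 80/3 − 24 + 18 = 1566/35.
  ∫_0^2 u'(x)^2 dx = ∫_0^2 (36*x^4 - 24*x^3 + 28*x^2 - 8*x + 4) dx. Term by term:
    ∫_0^2 36*x^4 dx = 1152/5;  ∫_0^2 -24*x^3 dx = -96;  ∫_0^2 28*x^2 dx = 224/3;
    ∫_0^2 -8*x dx = -16;  ∫_0^2 4 dx = 8.
  Sum: 1152/5 − 96 + 224/3 − 16 + 8 = 3016/15.
Adding: ||u||_{H^1}^2 = 1566/35 + 3016/15 = 5162/21.


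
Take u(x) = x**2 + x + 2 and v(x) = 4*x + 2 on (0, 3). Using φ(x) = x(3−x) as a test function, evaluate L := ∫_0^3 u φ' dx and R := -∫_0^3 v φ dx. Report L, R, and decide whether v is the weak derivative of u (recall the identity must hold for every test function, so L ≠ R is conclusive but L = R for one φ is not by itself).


LHS = -18, RHS = -36. No, v is not the weak derivative of u.

u(x) = x**2 + x + 2, classical derivative u'(x) = 2*x + 1.
φ(x) = x(3−x), so φ'(x) = 3 - 2*x.
Note φ(0) = φ(3) = 0, so the boundary term u·φ vanishes.
LHS = ∫_0^3 u(x) φ'(x) dx = ∫_0^3 (-2*x^3 + x^2 - x + 6) dx. Term by term:
  ∫_0^3 -2*x^3 dx = -81/2;  ∫_0^3 x^2 dx = 9;  ∫_0^3 -x dx = -9/2;
  ∫_0^3 6 dx = 18.
Sum: -81/2 + 9 − 9/2 + 18 = -18.
So LHS = -18.
∫_0^3 v(x) φ(x) dx = ∫_0^3 (-4*x^3 + 10*x^2 + 6*x) dx. Term by term:
  ∫_0^3 -4*x^3 dx = -81;  ∫_0^3 10*x^2 dx = 90;  ∫_0^3 6*x dx = 27.
Sum: -81 + 90 + 27 = 36.
So RHS = -∫_0^3 v(x) φ(x) dx = -36.
LHS − RHS = 18 ≠ 0, so the identity fails.
(For a valid weak derivative the identity must hold for EVERY test function, in particular this one. The failure shows v is NOT the weak derivative of u.)
Correct weak derivative would be u'(x) = 2*x + 1.


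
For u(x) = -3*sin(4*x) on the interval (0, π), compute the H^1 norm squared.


||u||_{H^1(0,π)}^2 = 153*π/2

u'(x) = -12*cos(4*x).
Expand u² and (u')² and integrate term by term on (0, π), using: for integers n ≥ 1, ∫_0^π sin²(nx) dx = ∫_0^π cos²(nx) dx = π/2; for n ≠ n', ∫_0^π sin(nx)sin(n'x) dx = ∫_0^π cos(nx)cos(n'x) dx = 0; and by product-to-sum, ∫_0^π sin(nx)cos(n'x) dx = ½∫_0^π [sin((n+n')x) + sin((n−n')x)] dx, which is 0 when n+n' is even and 2n/(n²−n'²) when n+n' is odd (it need not vanish on (0, π)).
  u² squared terms: (-3)²·∫sin(4x)² dx = 9·π/2 = 9*π/2.
  So ∫_0^π u² dx = 9*π/2.
  (u')² squared terms: (-12)²·∫cos(4x)² dx = 144·π/2 = 72*π.
  So ∫_0^π (u')² dx = 72*π.
||u||_{H^1}^2 = (9*π/2) + (72*π) = 153*π/2.


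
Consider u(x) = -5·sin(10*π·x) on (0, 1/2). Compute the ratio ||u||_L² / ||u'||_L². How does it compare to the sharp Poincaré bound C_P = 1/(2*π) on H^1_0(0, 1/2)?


||u||_L² / ||u'||_L² = 1/(10*π) < C_P = 1/(2*π).

u(x) = -5·sin(10*π·x), so u'(x) = -50*π*cos(10*π*x).
Writing u(x) = A·sin(kπx/L) with A = -5 and k = 5, use ∫_0^L sin²(kπx/L) dx = L/2 and ∫_0^L cos²(kπx/L) dx = L/2.
u² = 25·sin²(10*π·x) and (u')² = 2500*π^2·cos²(10*π·x), and each of sin², cos² integrates to L/2 = 1/4 over (0, 1/2).
∫_0^1/2 u² dx = 25/4, so ||u||_L² = 5/2.
∫_0^1/2 (u')² dx = 625*π^2, so ||u'||_L² = 25*π.
Ratio ||u||_L² / ||u'||_L² = 1/(10*π).
Sharp Poincaré constant on H^1_0(0, 1/2) is C_P = L/π = 1/(2*π), achieved by sin(2*π·x).
This is the k = 5 harmonic; the ratio L/(kπ) is strictly less than C_P = L/π, consistent with the sharp inequality ||u||_L² ≤ C_P ||u'||_L².


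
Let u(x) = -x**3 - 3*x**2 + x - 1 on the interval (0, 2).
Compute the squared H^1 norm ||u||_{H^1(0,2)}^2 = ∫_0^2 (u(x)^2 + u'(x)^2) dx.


||u||_{H^1}^2 = 40672/105

The H^1 norm (squared) on an interval (0, L) is
  ||u||_{H^1}^2 = ∫_0^L u(x)^2 dx + ∫_0^L u'(x)^2 dx.
Compute u'(x) = -3*x**2 - 6*x + 1.
Then u(x)^2 = x**6 + 6*x**5 + 7*x**4 - 4*x**3 + 7*x**2 - 2*x + 1 and u'(x)^2 = 9*x**4 + 36*x**3 + 30*x**2 - 12*x + 1.
Integrate each monomial from 0 to 2 using ∫_0^2 c·x^n dx = c·2^(n+1)/(n+1):
  ∫_0^2 u(x)^2 dx = ∫_0^2 (x^6 + 6*x^5 + 7*x^4 - 4*x^3 + 7*x^2 - 2*x + 1) dx. Term by term:
    ∫_0^2 x^6 dx = 128/7;  ∫_0^2 6*x^5 dx = 64;  ∫_0^2 7*x^4 dx = 224/5;
    ∫_0^2 -4*x^3 dx = -16;  ∫_0^2 7*x^2 dx = 56/3;  ∫_0^2 -2*x dx = -4;
    ∫_0^2 1 dx = 2.
  Sum: 128/7 + 64 + 224/5 − 16 + 56/3 − 4 + 2 = 13414/105.
  ∫_0^2 u'(x)^2 dx = ∫_0^2 (9*x^4 + 36*x^3 + 30*x^2 - 12*x + 1) dx. Term by term:
    ∫_0^2 9*x^4 dx = 288/5;  ∫_0^2 36*x^3 dx = 144;  ∫_0^2 30*x^2 dx = 80;
    ∫_0^2 -12*x dx = -24;  ∫_0^2 1 dx = 2.
  Sum: 288/5 + 144 + 80 − 24 + 2 = 1298/5.
Adding: ||u||_{H^1}^2 = 13414/105 + 1298/5 = 40672/105.


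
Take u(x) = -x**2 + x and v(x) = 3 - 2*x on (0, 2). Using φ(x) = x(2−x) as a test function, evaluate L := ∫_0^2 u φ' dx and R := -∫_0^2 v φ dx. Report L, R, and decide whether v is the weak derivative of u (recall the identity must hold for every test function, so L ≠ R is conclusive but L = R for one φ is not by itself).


LHS = 4/3, RHS = -4/3. No, v is not the weak derivative of u.

u(x) = -x**2 + x, classical derivative u'(x) = 1 - 2*x.
φ(x) = x(2−x), so φ'(x) = 2 - 2*x.
Note φ(0) = φ(2) = 0, so the boundary term u·φ vanishes.
LHS = ∫_0^2 u(x) φ'(x) dx = ∫_0^2 (2*x^3 - 4*x^2 + 2*x) dx. Term by term:
  ∫_0^2 2*x^3 dx = 8;  ∫_0^2 -4*x^2 dx = -32/3;  ∫_0^2 2*x dx = 4.
Sum: 8 − 32/3 + 4 = 4/3.
So LHS = 4/3.
∫_0^2 v(x) φ(x) dx = ∫_0^2 (2*x^3 - 7*x^2 + 6*x) dx. Term by term:
  ∫_0^2 2*x^3 dx = 8;  ∫_0^2 -7*x^2 dx = -56/3;  ∫_0^2 6*x dx = 12.
Sum: 8 − 56/3 + 12 = 4/3.
So RHS = -∫_0^2 v(x) φ(x) dx = -4/3.
LHS − RHS = 8/3 ≠ 0, so the identity fails.
(For a valid weak derivative the identity must hold for EVERY test function, in particular this one. The failure shows v is NOT the weak derivative of u.)
Correct weak derivative would be u'(x) = 1 - 2*x.


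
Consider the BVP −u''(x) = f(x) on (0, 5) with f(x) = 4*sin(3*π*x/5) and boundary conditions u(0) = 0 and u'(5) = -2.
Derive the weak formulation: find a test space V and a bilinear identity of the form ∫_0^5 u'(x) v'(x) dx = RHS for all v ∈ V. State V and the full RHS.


V = {v ∈ H^1(0, 5) : v(0) = 0} (test functions vanish at x = 0 where u is specified); weak form: ∫_0^5 u'v' dx = ∫_0^5 (4*sin(3*π*x/5)) v dx − 2·v(5) for all v ∈ V.

Multiply both sides by a test function v and integrate from 0 to 5:
  ∫_0^5 −u''(x) v(x) dx = ∫_0^5 f(x) v(x) dx.
Integrate the LHS by parts once:
  ∫_0^5 −u'' v dx = −[u'(x) v(x)]_0^5 + ∫_0^5 u'(x) v'(x) dx.
Thus ∫_0^5 u'(x) v'(x) dx = ∫_0^5 f(x) v(x) dx + [u'(x) v(x)]_0^5.
Choose V so that boundary terms are either known or forced to vanish.
Mixed BC: u(0) = 0 (Dirichlet) and u'(5) = -2 (Neumann). Define V = {v ∈ H^1(0, 5) : v(0) = 0}. Then [u' v]_0^5 = u'(5)·v(5) − u'(0)·0 = − 2·v(5).
Weak formulation: find u (satisfying any essential BC) such that ∫_0^5 u'(x) v'(x) dx = ∫_0^5 f v dx − 2·v(5) for all v ∈ V (Dirichlet at 0 absorbed into V; Neumann datum at x = 5 contributes the boundary term).
Substituting f(x) = 4*sin(3*π*x/5), the right-hand side is ∫_0^5 (4*sin(3*π*x/5)) v dx − 2·v(5).


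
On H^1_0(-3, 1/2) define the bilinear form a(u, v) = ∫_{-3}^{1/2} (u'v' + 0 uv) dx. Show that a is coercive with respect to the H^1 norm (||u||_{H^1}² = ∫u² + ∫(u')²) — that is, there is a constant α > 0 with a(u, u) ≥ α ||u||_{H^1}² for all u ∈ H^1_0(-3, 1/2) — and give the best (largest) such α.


α = 4*π^2/(4*π^2 + 49)

Coercivity of a(·,·) on H^1_0(-3, 1/2) means a(u, u) ≥ α ||u||_{H^1}² for every u ∈ H^1_0.
The interval has length L = 7/2, and Poincaré/coercivity depend only on L. Here a(u, u) = ∫(u')² + (0)·∫u².
Here c = 0, so a(u,u) = ∫(u')² alone. The condition a(u,u) ≥ α||u||_{H^1}² reads (1−α)∫(u')² ≥ (α−c)∫u². Any admissible α is ≤ 1 (rapidly oscillating u have ∫u²/∫(u')² → 0), and α = 1 would force 0 ≥ (1−c)∫u², impossible since c < 1; so 1−α > 0. By the sharp Poincaré inequality on H^1_0 of an interval of length L, ∫(u')² ≥ (π/L)²∫u² with equality for the first sine mode sin(π(x−x₀)/L) (x₀ the left endpoint), so the inequality holds for all u iff (1−α)(π/L)² ≥ α − c, i.e. α ≤ ((π/L)² + c)/((π/L)² + 1) = (1 + c(L/π)²)/(1 + (L/π)²). (Direct route, valid since c ≤ 0: Poincaré gives c∫u² ≥ c(L/π)²∫(u')², so a(u,u) ≥ (1 + c(L/π)²)∫(u')², while ||u||_{H^1}² ≤ (1 + (L/π)²)∫(u')²; dividing yields the same α.) With (π/L)² = 4*π^2/49 and c = 0, the largest admissible constant is α = ((π/L)² + c)/((π/L)² + 1).
Simplifying, α = 4*π^2/(4*π^2 + 49).
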